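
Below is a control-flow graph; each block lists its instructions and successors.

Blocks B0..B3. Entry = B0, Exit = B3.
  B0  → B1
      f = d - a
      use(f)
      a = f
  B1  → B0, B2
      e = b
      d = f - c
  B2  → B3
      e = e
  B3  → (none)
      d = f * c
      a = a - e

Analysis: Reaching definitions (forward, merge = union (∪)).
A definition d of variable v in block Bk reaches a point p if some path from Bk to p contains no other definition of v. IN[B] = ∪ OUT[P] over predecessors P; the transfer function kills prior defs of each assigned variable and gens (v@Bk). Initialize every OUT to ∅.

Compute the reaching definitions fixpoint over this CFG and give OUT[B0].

Per-block solution:
  B0:   IN={a@B0, d@B1, e@B1, f@B0}   OUT={a@B0, d@B1, e@B1, f@B0}
  B1:   IN={a@B0, d@B1, e@B1, f@B0}   OUT={a@B0, d@B1, e@B1, f@B0}
  B2:   IN={a@B0, d@B1, e@B1, f@B0}   OUT={a@B0, d@B1, e@B2, f@B0}
  B3:   IN={a@B0, d@B1, e@B2, f@B0}   OUT={a@B3, d@B3, e@B2, f@B0}

Merge at B0 (entry node, so the boundary value {} is joined with the incoming edge(s)): IN[B0] = {} ⊔ OUT[B1] = {a@B0, d@B1, e@B1, f@B0}
Applying B0's transfer function to that IN value gives OUT[B0] (row B0 above).

Answer: {a@B0, d@B1, e@B1, f@B0}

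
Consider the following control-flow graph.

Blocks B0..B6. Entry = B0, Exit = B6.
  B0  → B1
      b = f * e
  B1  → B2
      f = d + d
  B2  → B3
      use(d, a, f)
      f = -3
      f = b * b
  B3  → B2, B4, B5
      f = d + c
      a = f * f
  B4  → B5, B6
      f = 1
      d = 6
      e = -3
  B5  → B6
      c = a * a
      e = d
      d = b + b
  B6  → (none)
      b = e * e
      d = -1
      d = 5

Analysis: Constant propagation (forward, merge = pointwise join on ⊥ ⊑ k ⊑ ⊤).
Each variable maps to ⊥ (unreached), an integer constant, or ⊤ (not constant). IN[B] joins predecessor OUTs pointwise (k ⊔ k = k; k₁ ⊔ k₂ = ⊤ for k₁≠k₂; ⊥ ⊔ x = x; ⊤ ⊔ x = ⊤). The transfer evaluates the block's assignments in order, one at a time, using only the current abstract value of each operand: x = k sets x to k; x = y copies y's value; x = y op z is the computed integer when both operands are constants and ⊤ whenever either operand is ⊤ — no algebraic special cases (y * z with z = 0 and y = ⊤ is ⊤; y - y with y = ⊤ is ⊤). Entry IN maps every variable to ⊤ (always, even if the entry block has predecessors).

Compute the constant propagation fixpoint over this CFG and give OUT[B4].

Answer: {a: ⊤, b: ⊤, c: ⊤, d: 6, e: -3, f: 1}

Working:
Per-block solution:
  B0: | IN=(all ⊤) | OUT=(all ⊤)
  B1: | IN=(all ⊤) | OUT=(all ⊤)
  B2: | IN=(all ⊤) | OUT=(all ⊤)
  B3: | IN=(all ⊤) | OUT=(all ⊤)
  B4: | IN=(all ⊤) | OUT={d:6, e:-3, f:1; rest ⊤}
  B5: | IN=(all ⊤) | OUT=(all ⊤)
  B6: | IN=(all ⊤) | OUT={d:5; rest ⊤}

Merge at B4: IN[B4] = OUT[B3] = {a: ⊤, b: ⊤, c: ⊤, d: ⊤, e: ⊤, f: ⊤}
Applying B4's transfer function to that IN value gives OUT[B4] (row B4 above).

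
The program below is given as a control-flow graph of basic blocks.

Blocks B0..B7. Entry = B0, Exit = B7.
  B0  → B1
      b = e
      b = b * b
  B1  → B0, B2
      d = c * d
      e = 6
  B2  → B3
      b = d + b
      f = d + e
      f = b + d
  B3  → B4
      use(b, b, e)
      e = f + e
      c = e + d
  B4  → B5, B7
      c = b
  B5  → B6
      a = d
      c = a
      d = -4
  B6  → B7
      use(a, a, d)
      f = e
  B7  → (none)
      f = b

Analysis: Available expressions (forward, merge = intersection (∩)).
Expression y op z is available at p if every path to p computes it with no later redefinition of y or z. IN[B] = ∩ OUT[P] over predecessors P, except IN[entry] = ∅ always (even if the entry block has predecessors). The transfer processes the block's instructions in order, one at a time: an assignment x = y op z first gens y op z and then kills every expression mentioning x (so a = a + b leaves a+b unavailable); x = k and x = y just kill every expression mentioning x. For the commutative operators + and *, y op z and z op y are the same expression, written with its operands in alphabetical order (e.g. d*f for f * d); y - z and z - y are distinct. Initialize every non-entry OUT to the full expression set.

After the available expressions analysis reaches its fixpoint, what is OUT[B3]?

Answer: {b+d, d+e}

Derivation:
Per-block solution:
  B0:  IN={}  OUT={}
  B1:  IN={}  OUT={}
  B2:  IN={}  OUT={b+d, d+e}
  B3:  IN={b+d, d+e}  OUT={b+d, d+e}
  B4:  IN={b+d, d+e}  OUT={b+d, d+e}
  B5:  IN={b+d, d+e}  OUT={}
  B6:  IN={}  OUT={}
  B7:  IN={}  OUT={}

Merge at B3: IN[B3] = OUT[B2] = {b+d, d+e}
Applying B3's transfer function to that IN value gives OUT[B3] (row B3 above).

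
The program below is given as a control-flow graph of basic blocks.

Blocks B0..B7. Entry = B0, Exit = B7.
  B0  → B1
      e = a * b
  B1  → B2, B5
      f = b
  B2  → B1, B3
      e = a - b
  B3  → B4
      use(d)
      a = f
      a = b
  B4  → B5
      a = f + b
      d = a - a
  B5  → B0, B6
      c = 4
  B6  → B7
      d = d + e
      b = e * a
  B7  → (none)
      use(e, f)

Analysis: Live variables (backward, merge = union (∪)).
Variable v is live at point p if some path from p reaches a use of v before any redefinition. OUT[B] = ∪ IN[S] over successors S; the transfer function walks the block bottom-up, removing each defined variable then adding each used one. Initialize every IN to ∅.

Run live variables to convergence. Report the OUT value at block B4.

Answer: {a, b, d, e, f}

Derivation:
Converged values:
  B0:   IN={a, b, d}   OUT={a, b, d, e}
  B1:   IN={a, b, d, e}   OUT={a, b, d, e, f}
  B2:   IN={a, b, d, f}   OUT={a, b, d, e, f}
  B3:   IN={b, d, e, f}   OUT={b, e, f}
  B4:   IN={b, e, f}   OUT={a, b, d, e, f}
  B5:   IN={a, b, d, e, f}   OUT={a, b, d, e, f}
  B6:   IN={a, d, e, f}   OUT={e, f}
  B7:   IN={e, f}   OUT={}

Merge at B4: OUT[B4] = IN[B5] = {a, b, d, e, f}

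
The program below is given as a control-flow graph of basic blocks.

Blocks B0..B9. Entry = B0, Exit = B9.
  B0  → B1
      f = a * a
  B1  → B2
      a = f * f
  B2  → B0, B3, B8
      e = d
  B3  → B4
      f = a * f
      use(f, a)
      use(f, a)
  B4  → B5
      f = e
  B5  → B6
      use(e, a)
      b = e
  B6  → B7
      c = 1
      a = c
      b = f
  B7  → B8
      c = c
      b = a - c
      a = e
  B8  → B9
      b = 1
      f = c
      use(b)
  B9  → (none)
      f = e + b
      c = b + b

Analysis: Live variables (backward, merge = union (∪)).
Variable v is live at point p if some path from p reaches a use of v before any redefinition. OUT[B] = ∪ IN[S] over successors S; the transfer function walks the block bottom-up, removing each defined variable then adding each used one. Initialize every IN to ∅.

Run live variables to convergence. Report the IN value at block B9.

Answer: {b, e}

Derivation:
Per-block solution:
  B0: | IN={a, c, d} | OUT={c, d, f}
  B1: | IN={c, d, f} | OUT={a, c, d, f}
  B2: | IN={a, c, d, f} | OUT={a, c, d, e, f}
  B3: | IN={a, e, f} | OUT={a, e}
  B4: | IN={a, e} | OUT={a, e, f}
  B5: | IN={a, e, f} | OUT={e, f}
  B6: | IN={e, f} | OUT={a, c, e}
  B7: | IN={a, c, e} | OUT={c, e}
  B8: | IN={c, e} | OUT={b, e}
  B9: | IN={b, e} | OUT={}

B9 is the boundary node: OUT[B9] = {}
Applying B9's transfer function to that OUT value gives IN[B9] (row B9 above).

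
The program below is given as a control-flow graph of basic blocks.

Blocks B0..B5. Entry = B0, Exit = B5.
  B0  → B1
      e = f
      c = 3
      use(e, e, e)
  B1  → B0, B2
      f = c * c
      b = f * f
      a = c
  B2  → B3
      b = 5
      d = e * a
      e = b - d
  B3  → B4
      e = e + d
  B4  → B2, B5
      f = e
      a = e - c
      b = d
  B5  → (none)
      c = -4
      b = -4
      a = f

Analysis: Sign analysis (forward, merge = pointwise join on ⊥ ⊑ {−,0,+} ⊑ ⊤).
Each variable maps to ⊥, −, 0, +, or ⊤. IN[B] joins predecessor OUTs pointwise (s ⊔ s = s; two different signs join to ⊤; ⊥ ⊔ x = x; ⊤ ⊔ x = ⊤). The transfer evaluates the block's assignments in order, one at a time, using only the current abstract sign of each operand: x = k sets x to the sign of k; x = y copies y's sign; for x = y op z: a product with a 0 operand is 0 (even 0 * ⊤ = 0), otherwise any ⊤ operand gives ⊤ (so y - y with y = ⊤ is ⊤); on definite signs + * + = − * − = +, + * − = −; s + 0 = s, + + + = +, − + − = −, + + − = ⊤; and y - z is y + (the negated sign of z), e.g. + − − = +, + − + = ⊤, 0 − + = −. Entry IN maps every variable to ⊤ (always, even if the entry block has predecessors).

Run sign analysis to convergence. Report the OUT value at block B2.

Per-block solution:
  B0:  IN=(all ⊤)  OUT={c:+; rest ⊤}
  B1:  IN={c:+; rest ⊤}  OUT={a:+, b:+, c:+, f:+; rest ⊤}
  B2:  IN={c:+; rest ⊤}  OUT={b:+, c:+; rest ⊤}
  B3:  IN={b:+, c:+; rest ⊤}  OUT={b:+, c:+; rest ⊤}
  B4:  IN={b:+, c:+; rest ⊤}  OUT={c:+; rest ⊤}
  B5:  IN={c:+; rest ⊤}  OUT={b:-, c:-; rest ⊤}

Merge at B2: IN[B2] = OUT[B1] ⊔ OUT[B4] = {a: ⊤, b: ⊤, c: +, d: ⊤, e: ⊤, f: ⊤}
Applying B2's transfer function to that IN value gives OUT[B2] (row B2 above).

Answer: {a: ⊤, b: +, c: +, d: ⊤, e: ⊤, f: ⊤}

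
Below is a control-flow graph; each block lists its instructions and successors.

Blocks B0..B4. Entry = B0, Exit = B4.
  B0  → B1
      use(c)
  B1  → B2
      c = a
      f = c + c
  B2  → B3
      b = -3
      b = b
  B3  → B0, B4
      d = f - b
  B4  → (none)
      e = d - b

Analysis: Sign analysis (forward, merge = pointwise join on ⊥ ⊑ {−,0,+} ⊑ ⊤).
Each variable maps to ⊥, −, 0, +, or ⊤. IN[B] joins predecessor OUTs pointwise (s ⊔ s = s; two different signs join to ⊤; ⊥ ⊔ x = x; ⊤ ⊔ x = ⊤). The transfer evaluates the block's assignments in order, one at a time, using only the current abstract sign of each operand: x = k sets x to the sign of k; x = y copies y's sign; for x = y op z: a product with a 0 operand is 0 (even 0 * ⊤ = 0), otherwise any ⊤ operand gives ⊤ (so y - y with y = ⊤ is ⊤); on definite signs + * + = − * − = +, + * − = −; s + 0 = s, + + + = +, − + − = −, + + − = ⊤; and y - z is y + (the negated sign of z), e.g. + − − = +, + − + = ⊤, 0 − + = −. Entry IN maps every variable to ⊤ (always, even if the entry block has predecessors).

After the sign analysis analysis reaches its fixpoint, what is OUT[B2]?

Per-block solution:
  B0:  IN=(all ⊤)  OUT=(all ⊤)
  B1:  IN=(all ⊤)  OUT=(all ⊤)
  B2:  IN=(all ⊤)  OUT={b:-; rest ⊤}
  B3:  IN={b:-; rest ⊤}  OUT={b:-; rest ⊤}
  B4:  IN={b:-; rest ⊤}  OUT={b:-; rest ⊤}

Merge at B2: IN[B2] = OUT[B1] = {a: ⊤, b: ⊤, c: ⊤, d: ⊤, e: ⊤, f: ⊤}
Applying B2's transfer function to that IN value gives OUT[B2] (row B2 above).

Answer: {a: ⊤, b: -, c: ⊤, d: ⊤, e: ⊤, f: ⊤}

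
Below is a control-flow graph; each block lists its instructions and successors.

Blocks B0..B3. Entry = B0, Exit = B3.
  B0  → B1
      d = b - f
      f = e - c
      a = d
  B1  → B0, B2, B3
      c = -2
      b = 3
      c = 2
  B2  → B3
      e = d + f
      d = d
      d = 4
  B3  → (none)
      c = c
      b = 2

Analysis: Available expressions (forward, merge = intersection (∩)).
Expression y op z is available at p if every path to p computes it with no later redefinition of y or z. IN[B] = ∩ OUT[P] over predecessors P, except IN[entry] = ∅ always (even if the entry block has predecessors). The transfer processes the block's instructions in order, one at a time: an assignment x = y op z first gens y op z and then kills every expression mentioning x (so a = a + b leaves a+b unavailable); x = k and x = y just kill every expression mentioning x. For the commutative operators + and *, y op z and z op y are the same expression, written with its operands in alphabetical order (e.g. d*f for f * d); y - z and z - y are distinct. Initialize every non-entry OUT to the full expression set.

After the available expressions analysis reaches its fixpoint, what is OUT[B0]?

Per-block solution:
  B0: | IN={} | OUT={e-c}
  B1: | IN={e-c} | OUT={}
  B2: | IN={} | OUT={}
  B3: | IN={} | OUT={}

Merge at B0 (entry node, so the boundary value {} is joined with the incoming edge(s)): IN[B0] = {} ∩ OUT[B1] = {}
Applying B0's transfer function to that IN value gives OUT[B0] (row B0 above).

Answer: {e-c}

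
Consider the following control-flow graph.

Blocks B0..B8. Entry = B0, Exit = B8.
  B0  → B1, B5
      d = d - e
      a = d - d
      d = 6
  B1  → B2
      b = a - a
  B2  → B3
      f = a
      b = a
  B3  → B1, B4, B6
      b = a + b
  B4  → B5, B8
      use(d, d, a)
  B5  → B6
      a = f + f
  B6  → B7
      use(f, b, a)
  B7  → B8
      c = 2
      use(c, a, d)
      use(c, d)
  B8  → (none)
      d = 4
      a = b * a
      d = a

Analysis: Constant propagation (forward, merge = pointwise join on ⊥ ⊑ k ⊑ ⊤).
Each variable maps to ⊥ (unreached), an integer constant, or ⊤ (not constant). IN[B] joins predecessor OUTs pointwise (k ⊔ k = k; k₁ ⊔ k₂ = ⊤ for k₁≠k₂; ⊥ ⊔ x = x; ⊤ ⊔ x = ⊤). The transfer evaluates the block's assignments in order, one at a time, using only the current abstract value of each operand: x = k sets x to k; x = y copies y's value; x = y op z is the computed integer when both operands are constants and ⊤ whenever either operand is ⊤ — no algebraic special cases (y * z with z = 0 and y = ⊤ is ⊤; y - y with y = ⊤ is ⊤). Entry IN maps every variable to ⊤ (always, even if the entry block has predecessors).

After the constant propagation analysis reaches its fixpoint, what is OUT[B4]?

Answer: {a: ⊤, b: ⊤, c: ⊤, d: 6, e: ⊤, f: ⊤}

Working:
Converged values:
  B0:   IN=(all ⊤)   OUT={d:6; rest ⊤}
  B1:   IN={d:6; rest ⊤}   OUT={d:6; rest ⊤}
  B2:   IN={d:6; rest ⊤}   OUT={d:6; rest ⊤}
  B3:   IN={d:6; rest ⊤}   OUT={d:6; rest ⊤}
  B4:   IN={d:6; rest ⊤}   OUT={d:6; rest ⊤}
  B5:   IN={d:6; rest ⊤}   OUT={d:6; rest ⊤}
  B6:   IN={d:6; rest ⊤}   OUT={d:6; rest ⊤}
  B7:   IN={d:6; rest ⊤}   OUT={c:2, d:6; rest ⊤}
  B8:   IN={d:6; rest ⊤}   OUT=(all ⊤)

Merge at B4: IN[B4] = OUT[B3] = {a: ⊤, b: ⊤, c: ⊤, d: 6, e: ⊤, f: ⊤}
Applying B4's transfer function to that IN value gives OUT[B4] (row B4 above).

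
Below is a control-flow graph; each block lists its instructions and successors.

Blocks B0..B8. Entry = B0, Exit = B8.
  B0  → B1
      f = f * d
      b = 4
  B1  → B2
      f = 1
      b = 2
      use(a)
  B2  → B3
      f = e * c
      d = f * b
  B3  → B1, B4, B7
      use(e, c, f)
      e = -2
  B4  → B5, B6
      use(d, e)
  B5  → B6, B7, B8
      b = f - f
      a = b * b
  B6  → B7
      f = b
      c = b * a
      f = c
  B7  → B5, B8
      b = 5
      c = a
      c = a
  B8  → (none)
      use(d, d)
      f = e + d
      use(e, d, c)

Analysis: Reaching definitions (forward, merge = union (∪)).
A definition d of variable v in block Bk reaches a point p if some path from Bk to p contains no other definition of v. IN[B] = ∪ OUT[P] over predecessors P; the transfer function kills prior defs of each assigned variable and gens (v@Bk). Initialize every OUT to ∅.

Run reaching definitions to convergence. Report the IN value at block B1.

Converged values:
  B0: | IN={} | OUT={b@B0, f@B0}
  B1: | IN={b@B0, b@B1, d@B2, e@B3, f@B0, f@B2} | OUT={b@B1, d@B2, e@B3, f@B1}
  B2: | IN={b@B1, d@B2, e@B3, f@B1} | OUT={b@B1, d@B2, e@B3, f@B2}
  B3: | IN={b@B1, d@B2, e@B3, f@B2} | OUT={b@B1, d@B2, e@B3, f@B2}
  B4: | IN={b@B1, d@B2, e@B3, f@B2} | OUT={b@B1, d@B2, e@B3, f@B2}
  B5: | IN={a@B5, b@B1, b@B7, c@B7, d@B2, e@B3, f@B2, f@B6} | OUT={a@B5, b@B5, c@B7, d@B2, e@B3, f@B2, f@B6}
  B6: | IN={a@B5, b@B1, b@B5, c@B7, d@B2, e@B3, f@B2, f@B6} | OUT={a@B5, b@B1, b@B5, c@B6, d@B2, e@B3, f@B6}
  B7: | IN={a@B5, b@B1, b@B5, c@B6, c@B7, d@B2, e@B3, f@B2, f@B6} | OUT={a@B5, b@B7, c@B7, d@B2, e@B3, f@B2, f@B6}
  B8: | IN={a@B5, b@B5, b@B7, c@B7, d@B2, e@B3, f@B2, f@B6} | OUT={a@B5, b@B5, b@B7, c@B7, d@B2, e@B3, f@B8}

Merge at B1: IN[B1] = OUT[B0] ⊔ OUT[B3] = {b@B0, b@B1, d@B2, e@B3, f@B0, f@B2}

Answer: {b@B0, b@B1, d@B2, e@B3, f@B0, f@B2}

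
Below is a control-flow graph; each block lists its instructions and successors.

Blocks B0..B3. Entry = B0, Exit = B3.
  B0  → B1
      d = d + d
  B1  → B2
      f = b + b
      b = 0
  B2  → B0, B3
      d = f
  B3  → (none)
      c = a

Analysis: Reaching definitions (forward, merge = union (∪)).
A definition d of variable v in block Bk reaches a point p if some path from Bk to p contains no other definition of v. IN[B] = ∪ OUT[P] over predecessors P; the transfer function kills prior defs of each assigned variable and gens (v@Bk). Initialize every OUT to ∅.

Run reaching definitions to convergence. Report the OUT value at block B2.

Per-block solution:
  B0:   IN={b@B1, d@B2, f@B1}   OUT={b@B1, d@B0, f@B1}
  B1:   IN={b@B1, d@B0, f@B1}   OUT={b@B1, d@B0, f@B1}
  B2:   IN={b@B1, d@B0, f@B1}   OUT={b@B1, d@B2, f@B1}
  B3:   IN={b@B1, d@B2, f@B1}   OUT={b@B1, c@B3, d@B2, f@B1}

Merge at B2: IN[B2] = OUT[B1] = {b@B1, d@B0, f@B1}
Applying B2's transfer function to that IN value gives OUT[B2] (row B2 above).

Answer: {b@B1, d@B2, f@B1}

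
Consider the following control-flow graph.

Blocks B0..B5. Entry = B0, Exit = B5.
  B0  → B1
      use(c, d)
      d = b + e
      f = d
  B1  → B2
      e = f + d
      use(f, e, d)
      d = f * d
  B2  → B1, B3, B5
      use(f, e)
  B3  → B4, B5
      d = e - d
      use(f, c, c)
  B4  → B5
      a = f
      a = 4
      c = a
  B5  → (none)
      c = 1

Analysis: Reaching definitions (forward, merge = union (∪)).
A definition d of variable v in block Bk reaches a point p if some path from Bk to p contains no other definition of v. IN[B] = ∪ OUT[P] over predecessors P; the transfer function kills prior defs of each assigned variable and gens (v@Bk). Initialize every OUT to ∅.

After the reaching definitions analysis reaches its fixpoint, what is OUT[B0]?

Fixpoint table:
  B0: | IN={} | OUT={d@B0, f@B0}
  B1: | IN={d@B0, d@B1, e@B1, f@B0} | OUT={d@B1, e@B1, f@B0}
  B2: | IN={d@B1, e@B1, f@B0} | OUT={d@B1, e@B1, f@B0}
  B3: | IN={d@B1, e@B1, f@B0} | OUT={d@B3, e@B1, f@B0}
  B4: | IN={d@B3, e@B1, f@B0} | OUT={a@B4, c@B4, d@B3, e@B1, f@B0}
  B5: | IN={a@B4, c@B4, d@B1, d@B3, e@B1, f@B0} | OUT={a@B4, c@B5, d@B1, d@B3, e@B1, f@B0}

B0 is the boundary node: IN[B0] = {}
Applying B0's transfer function to that IN value gives OUT[B0] (row B0 above).

Answer: {d@B0, f@B0}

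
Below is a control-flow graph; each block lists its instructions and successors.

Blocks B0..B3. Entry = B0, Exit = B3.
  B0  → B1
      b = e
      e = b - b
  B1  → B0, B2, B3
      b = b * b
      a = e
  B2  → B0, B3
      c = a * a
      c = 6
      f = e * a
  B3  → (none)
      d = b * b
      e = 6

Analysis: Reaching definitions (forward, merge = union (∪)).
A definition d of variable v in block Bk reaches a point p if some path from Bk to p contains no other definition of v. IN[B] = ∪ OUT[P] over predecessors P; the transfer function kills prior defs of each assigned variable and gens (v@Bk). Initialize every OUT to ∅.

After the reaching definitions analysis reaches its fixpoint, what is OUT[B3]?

Converged values:
  B0:   IN={a@B1, b@B1, c@B2, e@B0, f@B2}   OUT={a@B1, b@B0, c@B2, e@B0, f@B2}
  B1:   IN={a@B1, b@B0, c@B2, e@B0, f@B2}   OUT={a@B1, b@B1, c@B2, e@B0, f@B2}
  B2:   IN={a@B1, b@B1, c@B2, e@B0, f@B2}   OUT={a@B1, b@B1, c@B2, e@B0, f@B2}
  B3:   IN={a@B1, b@B1, c@B2, e@B0, f@B2}   OUT={a@B1, b@B1, c@B2, d@B3, e@B3, f@B2}

Merge at B3: IN[B3] = OUT[B1] ⊔ OUT[B2] = {a@B1, b@B1, c@B2, e@B0, f@B2}
Applying B3's transfer function to that IN value gives OUT[B3] (row B3 above).

Answer: {a@B1, b@B1, c@B2, d@B3, e@B3, f@B2}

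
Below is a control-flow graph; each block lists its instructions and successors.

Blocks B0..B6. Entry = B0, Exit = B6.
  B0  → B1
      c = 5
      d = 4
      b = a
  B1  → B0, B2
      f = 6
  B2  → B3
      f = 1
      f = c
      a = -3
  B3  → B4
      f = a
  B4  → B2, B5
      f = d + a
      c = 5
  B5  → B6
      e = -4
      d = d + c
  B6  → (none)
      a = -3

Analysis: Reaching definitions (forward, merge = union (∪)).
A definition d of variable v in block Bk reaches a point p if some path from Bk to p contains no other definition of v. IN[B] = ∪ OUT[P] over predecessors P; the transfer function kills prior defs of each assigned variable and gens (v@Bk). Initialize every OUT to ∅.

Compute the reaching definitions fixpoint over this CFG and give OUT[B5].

Answer: {a@B2, b@B0, c@B4, d@B5, e@B5, f@B4}

Derivation:
Converged values:
  B0:  IN={b@B0, c@B0, d@B0, f@B1}  OUT={b@B0, c@B0, d@B0, f@B1}
  B1:  IN={b@B0, c@B0, d@B0, f@B1}  OUT={b@B0, c@B0, d@B0, f@B1}
  B2:  IN={a@B2, b@B0, c@B0, c@B4, d@B0, f@B1, f@B4}  OUT={a@B2, b@B0, c@B0, c@B4, d@B0, f@B2}
  B3:  IN={a@B2, b@B0, c@B0, c@B4, d@B0, f@B2}  OUT={a@B2, b@B0, c@B0, c@B4, d@B0, f@B3}
  B4:  IN={a@B2, b@B0, c@B0, c@B4, d@B0, f@B3}  OUT={a@B2, b@B0, c@B4, d@B0, f@B4}
  B5:  IN={a@B2, b@B0, c@B4, d@B0, f@B4}  OUT={a@B2, b@B0, c@B4, d@B5, e@B5, f@B4}
  B6:  IN={a@B2, b@B0, c@B4, d@B5, e@B5, f@B4}  OUT={a@B6, b@B0, c@B4, d@B5, e@B5, f@B4}

Merge at B5: IN[B5] = OUT[B4] = {a@B2, b@B0, c@B4, d@B0, f@B4}
Applying B5's transfer function to that IN value gives OUT[B5] (row B5 above).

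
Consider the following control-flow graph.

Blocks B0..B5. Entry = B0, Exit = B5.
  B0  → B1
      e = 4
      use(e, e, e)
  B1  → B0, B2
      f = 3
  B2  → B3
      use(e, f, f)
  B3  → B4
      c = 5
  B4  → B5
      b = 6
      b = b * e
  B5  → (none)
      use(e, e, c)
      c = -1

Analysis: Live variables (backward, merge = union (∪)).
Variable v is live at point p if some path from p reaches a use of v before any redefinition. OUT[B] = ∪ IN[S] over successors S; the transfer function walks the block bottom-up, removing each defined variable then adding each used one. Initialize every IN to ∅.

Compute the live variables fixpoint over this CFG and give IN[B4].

Per-block solution:
  B0:   IN={}   OUT={e}
  B1:   IN={e}   OUT={e, f}
  B2:   IN={e, f}   OUT={e}
  B3:   IN={e}   OUT={c, e}
  B4:   IN={c, e}   OUT={c, e}
  B5:   IN={c, e}   OUT={}

Merge at B4: OUT[B4] = IN[B5] = {c, e}
Applying B4's transfer function to that OUT value gives IN[B4] (row B4 above).

Answer: {c, e}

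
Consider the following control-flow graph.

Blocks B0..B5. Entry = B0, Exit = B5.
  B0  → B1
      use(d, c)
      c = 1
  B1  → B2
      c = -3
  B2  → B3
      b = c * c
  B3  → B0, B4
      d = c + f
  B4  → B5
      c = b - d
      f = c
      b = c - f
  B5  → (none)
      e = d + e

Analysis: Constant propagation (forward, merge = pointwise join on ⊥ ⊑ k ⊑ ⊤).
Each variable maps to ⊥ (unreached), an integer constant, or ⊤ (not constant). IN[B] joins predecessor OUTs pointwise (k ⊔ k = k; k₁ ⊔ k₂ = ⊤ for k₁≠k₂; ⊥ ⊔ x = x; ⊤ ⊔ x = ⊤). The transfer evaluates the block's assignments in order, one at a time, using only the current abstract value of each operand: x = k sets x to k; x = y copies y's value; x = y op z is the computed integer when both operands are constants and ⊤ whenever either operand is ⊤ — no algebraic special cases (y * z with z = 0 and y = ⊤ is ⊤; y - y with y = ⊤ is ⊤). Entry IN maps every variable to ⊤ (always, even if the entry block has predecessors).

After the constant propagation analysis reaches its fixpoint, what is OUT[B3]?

Answer: {a: ⊤, b: 9, c: -3, d: ⊤, e: ⊤, f: ⊤}

Derivation:
Converged values:
  B0:   IN=(all ⊤)   OUT={c:1; rest ⊤}
  B1:   IN={c:1; rest ⊤}   OUT={c:-3; rest ⊤}
  B2:   IN={c:-3; rest ⊤}   OUT={b:9, c:-3; rest ⊤}
  B3:   IN={b:9, c:-3; rest ⊤}   OUT={b:9, c:-3; rest ⊤}
  B4:   IN={b:9, c:-3; rest ⊤}   OUT=(all ⊤)
  B5:   IN=(all ⊤)   OUT=(all ⊤)

Merge at B3: IN[B3] = OUT[B2] = {a: ⊤, b: 9, c: -3, d: ⊤, e: ⊤, f: ⊤}
Applying B3's transfer function to that IN value gives OUT[B3] (row B3 above).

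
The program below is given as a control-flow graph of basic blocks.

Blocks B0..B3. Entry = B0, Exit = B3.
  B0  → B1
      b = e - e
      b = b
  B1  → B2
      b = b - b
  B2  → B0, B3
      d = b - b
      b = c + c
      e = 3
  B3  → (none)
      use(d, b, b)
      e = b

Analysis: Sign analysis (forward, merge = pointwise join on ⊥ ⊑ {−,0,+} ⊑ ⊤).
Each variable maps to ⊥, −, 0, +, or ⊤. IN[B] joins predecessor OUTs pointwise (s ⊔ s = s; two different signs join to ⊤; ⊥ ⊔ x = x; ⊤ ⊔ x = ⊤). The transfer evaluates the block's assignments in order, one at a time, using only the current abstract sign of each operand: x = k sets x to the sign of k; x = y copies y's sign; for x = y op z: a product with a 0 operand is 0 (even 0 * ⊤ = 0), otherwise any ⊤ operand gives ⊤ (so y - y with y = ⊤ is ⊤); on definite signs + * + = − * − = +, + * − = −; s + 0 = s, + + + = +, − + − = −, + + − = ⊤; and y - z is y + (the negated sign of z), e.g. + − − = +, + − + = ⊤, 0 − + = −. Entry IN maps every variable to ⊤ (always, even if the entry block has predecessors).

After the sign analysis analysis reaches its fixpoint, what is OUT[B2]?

Answer: {a: ⊤, b: ⊤, c: ⊤, d: ⊤, e: +, f: ⊤}

Trace:
Fixpoint table:
  B0: | IN=(all ⊤) | OUT=(all ⊤)
  B1: | IN=(all ⊤) | OUT=(all ⊤)
  B2: | IN=(all ⊤) | OUT={e:+; rest ⊤}
  B3: | IN={e:+; rest ⊤} | OUT=(all ⊤)

Merge at B2: IN[B2] = OUT[B1] = {a: ⊤, b: ⊤, c: ⊤, d: ⊤, e: ⊤, f: ⊤}
Applying B2's transfer function to that IN value gives OUT[B2] (row B2 above).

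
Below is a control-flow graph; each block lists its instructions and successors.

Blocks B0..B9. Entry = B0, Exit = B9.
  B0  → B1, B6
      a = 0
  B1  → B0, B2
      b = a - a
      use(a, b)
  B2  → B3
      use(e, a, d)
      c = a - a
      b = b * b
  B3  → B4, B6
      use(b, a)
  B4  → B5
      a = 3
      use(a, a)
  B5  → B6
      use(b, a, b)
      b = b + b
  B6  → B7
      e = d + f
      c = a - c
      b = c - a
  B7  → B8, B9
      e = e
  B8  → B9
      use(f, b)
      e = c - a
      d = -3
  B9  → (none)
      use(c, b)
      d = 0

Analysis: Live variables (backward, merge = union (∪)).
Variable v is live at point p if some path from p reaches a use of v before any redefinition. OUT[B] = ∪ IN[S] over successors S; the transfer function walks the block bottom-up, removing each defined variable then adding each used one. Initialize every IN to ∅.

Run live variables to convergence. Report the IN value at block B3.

Fixpoint table:
  B0:  IN={c, d, e, f}  OUT={a, c, d, e, f}
  B1:  IN={a, c, d, e, f}  OUT={a, b, c, d, e, f}
  B2:  IN={a, b, d, e, f}  OUT={a, b, c, d, f}
  B3:  IN={a, b, c, d, f}  OUT={a, b, c, d, f}
  B4:  IN={b, c, d, f}  OUT={a, b, c, d, f}
  B5:  IN={a, b, c, d, f}  OUT={a, c, d, f}
  B6:  IN={a, c, d, f}  OUT={a, b, c, e, f}
  B7:  IN={a, b, c, e, f}  OUT={a, b, c, f}
  B8:  IN={a, b, c, f}  OUT={b, c}
  B9:  IN={b, c}  OUT={}

Merge at B3: OUT[B3] = IN[B4] ⊔ IN[B6] = {a, b, c, d, f}
Applying B3's transfer function to that OUT value gives IN[B3] (row B3 above).

Answer: {a, b, c, d, f}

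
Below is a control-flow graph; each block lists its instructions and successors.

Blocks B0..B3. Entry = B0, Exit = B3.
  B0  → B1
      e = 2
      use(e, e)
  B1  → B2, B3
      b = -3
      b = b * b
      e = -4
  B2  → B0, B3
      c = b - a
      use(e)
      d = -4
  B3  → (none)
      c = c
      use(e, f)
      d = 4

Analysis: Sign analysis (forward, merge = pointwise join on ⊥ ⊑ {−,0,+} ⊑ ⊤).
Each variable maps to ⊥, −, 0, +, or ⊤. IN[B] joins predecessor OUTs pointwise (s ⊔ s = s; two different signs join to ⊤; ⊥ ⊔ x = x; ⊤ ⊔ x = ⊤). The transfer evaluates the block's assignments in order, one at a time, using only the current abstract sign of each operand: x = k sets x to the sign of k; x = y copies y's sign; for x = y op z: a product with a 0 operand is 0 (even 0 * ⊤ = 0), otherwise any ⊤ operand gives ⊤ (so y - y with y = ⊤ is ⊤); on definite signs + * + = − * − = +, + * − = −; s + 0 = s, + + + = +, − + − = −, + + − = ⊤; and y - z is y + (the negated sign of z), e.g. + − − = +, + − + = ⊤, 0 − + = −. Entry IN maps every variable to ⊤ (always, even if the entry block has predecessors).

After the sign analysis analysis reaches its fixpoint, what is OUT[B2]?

Per-block solution:
  B0:   IN=(all ⊤)   OUT={e:+; rest ⊤}
  B1:   IN={e:+; rest ⊤}   OUT={b:+, e:-; rest ⊤}
  B2:   IN={b:+, e:-; rest ⊤}   OUT={b:+, d:-, e:-; rest ⊤}
  B3:   IN={b:+, e:-; rest ⊤}   OUT={b:+, d:+, e:-; rest ⊤}

Merge at B2: IN[B2] = OUT[B1] = {a: ⊤, b: +, c: ⊤, d: ⊤, e: -, f: ⊤}
Applying B2's transfer function to that IN value gives OUT[B2] (row B2 above).

Answer: {a: ⊤, b: +, c: ⊤, d: -, e: -, f: ⊤}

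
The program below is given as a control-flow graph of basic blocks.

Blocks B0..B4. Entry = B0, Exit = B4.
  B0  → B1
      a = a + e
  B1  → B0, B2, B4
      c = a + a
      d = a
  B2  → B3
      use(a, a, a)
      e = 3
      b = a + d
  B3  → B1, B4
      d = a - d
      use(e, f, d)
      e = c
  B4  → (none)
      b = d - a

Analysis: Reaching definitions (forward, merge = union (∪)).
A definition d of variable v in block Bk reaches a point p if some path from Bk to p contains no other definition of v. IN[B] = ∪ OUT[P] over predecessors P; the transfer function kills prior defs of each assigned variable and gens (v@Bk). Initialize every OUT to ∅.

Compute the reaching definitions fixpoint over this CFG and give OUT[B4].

Converged values:
  B0:  IN={a@B0, b@B2, c@B1, d@B1, e@B3}  OUT={a@B0, b@B2, c@B1, d@B1, e@B3}
  B1:  IN={a@B0, b@B2, c@B1, d@B1, d@B3, e@B3}  OUT={a@B0, b@B2, c@B1, d@B1, e@B3}
  B2:  IN={a@B0, b@B2, c@B1, d@B1, e@B3}  OUT={a@B0, b@B2, c@B1, d@B1, e@B2}
  B3:  IN={a@B0, b@B2, c@B1, d@B1, e@B2}  OUT={a@B0, b@B2, c@B1, d@B3, e@B3}
  B4:  IN={a@B0, b@B2, c@B1, d@B1, d@B3, e@B3}  OUT={a@B0, b@B4, c@B1, d@B1, d@B3, e@B3}

Merge at B4: IN[B4] = OUT[B1] ⊔ OUT[B3] = {a@B0, b@B2, c@B1, d@B1, d@B3, e@B3}
Applying B4's transfer function to that IN value gives OUT[B4] (row B4 above).

Answer: {a@B0, b@B4, c@B1, d@B1, d@B3, e@B3}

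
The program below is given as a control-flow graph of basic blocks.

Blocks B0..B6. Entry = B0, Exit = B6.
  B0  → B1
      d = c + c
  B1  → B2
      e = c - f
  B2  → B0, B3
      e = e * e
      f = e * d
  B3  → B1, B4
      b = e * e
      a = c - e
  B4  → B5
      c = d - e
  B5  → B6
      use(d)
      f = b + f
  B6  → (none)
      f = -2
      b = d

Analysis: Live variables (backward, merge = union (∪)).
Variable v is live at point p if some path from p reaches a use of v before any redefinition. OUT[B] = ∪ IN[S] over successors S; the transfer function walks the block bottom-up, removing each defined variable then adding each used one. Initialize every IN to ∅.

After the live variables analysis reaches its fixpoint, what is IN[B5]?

Per-block solution:
  B0:  IN={c, f}  OUT={c, d, f}
  B1:  IN={c, d, f}  OUT={c, d, e}
  B2:  IN={c, d, e}  OUT={c, d, e, f}
  B3:  IN={c, d, e, f}  OUT={b, c, d, e, f}
  B4:  IN={b, d, e, f}  OUT={b, d, f}
  B5:  IN={b, d, f}  OUT={d}
  B6:  IN={d}  OUT={}

Merge at B5: OUT[B5] = IN[B6] = {d}
Applying B5's transfer function to that OUT value gives IN[B5] (row B5 above).

Answer: {b, d, f}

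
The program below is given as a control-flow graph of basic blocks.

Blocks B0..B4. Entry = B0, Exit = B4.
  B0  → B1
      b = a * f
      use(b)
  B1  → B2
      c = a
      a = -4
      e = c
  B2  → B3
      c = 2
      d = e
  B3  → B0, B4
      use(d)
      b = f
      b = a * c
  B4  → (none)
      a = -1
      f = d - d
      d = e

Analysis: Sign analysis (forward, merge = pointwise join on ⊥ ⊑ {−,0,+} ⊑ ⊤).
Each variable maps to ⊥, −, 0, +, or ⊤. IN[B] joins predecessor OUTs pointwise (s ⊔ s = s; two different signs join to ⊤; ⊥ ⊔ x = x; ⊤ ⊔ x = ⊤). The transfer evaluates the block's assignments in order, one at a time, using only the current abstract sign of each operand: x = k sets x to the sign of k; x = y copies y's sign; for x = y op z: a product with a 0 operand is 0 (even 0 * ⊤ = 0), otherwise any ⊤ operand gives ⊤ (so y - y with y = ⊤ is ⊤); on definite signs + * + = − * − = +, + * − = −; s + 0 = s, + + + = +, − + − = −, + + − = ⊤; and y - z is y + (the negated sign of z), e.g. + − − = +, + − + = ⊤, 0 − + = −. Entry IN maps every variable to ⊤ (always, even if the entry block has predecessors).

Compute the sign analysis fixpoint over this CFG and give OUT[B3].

Fixpoint table:
  B0:   IN=(all ⊤)   OUT=(all ⊤)
  B1:   IN=(all ⊤)   OUT={a:-; rest ⊤}
  B2:   IN={a:-; rest ⊤}   OUT={a:-, c:+; rest ⊤}
  B3:   IN={a:-, c:+; rest ⊤}   OUT={a:-, b:-, c:+; rest ⊤}
  B4:   IN={a:-, b:-, c:+; rest ⊤}   OUT={a:-, b:-, c:+; rest ⊤}

Merge at B3: IN[B3] = OUT[B2] = {a: -, b: ⊤, c: +, d: ⊤, e: ⊤, f: ⊤}
Applying B3's transfer function to that IN value gives OUT[B3] (row B3 above).

Answer: {a: -, b: -, c: +, d: ⊤, e: ⊤, f: ⊤}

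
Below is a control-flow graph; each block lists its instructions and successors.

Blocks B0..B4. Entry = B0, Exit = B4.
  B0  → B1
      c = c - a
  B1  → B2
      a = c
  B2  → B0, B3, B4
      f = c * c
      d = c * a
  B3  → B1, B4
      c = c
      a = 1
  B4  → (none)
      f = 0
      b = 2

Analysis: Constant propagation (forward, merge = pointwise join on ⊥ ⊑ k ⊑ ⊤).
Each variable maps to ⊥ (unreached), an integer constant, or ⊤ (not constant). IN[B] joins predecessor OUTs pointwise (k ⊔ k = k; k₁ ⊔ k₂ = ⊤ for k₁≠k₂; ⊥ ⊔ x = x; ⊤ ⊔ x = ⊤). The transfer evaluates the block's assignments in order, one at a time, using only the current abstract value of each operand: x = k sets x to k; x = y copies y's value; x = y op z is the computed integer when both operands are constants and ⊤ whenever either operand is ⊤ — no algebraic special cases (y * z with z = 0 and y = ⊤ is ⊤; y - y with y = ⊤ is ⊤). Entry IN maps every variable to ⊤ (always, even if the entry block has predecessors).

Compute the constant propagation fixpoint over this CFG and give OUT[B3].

Fixpoint table:
  B0:   IN=(all ⊤)   OUT=(all ⊤)
  B1:   IN=(all ⊤)   OUT=(all ⊤)
  B2:   IN=(all ⊤)   OUT=(all ⊤)
  B3:   IN=(all ⊤)   OUT={a:1; rest ⊤}
  B4:   IN=(all ⊤)   OUT={b:2, f:0; rest ⊤}

Merge at B3: IN[B3] = OUT[B2] = {a: ⊤, b: ⊤, c: ⊤, d: ⊤, e: ⊤, f: ⊤}
Applying B3's transfer function to that IN value gives OUT[B3] (row B3 above).

Answer: {a: 1, b: ⊤, c: ⊤, d: ⊤, e: ⊤, f: ⊤}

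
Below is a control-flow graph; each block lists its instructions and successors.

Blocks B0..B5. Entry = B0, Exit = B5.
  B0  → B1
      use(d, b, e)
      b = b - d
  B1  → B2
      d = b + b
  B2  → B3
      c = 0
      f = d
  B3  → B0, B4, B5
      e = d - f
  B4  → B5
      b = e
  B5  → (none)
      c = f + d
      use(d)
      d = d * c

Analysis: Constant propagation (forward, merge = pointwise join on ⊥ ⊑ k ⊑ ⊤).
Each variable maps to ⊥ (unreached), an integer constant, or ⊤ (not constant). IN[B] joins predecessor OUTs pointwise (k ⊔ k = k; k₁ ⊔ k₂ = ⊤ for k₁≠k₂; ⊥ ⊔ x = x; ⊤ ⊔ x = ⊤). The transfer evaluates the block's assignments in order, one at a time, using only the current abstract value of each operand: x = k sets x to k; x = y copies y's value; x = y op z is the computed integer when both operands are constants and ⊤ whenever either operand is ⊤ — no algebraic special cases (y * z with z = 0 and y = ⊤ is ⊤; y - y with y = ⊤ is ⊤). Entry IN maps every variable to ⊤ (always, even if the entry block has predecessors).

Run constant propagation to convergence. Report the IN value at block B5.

Answer: {a: ⊤, b: ⊤, c: 0, d: ⊤, e: ⊤, f: ⊤}

Working:
Per-block solution:
  B0: | IN=(all ⊤) | OUT=(all ⊤)
  B1: | IN=(all ⊤) | OUT=(all ⊤)
  B2: | IN=(all ⊤) | OUT={c:0; rest ⊤}
  B3: | IN={c:0; rest ⊤} | OUT={c:0; rest ⊤}
  B4: | IN={c:0; rest ⊤} | OUT={c:0; rest ⊤}
  B5: | IN={c:0; rest ⊤} | OUT=(all ⊤)

Merge at B5: IN[B5] = OUT[B3] ⊔ OUT[B4] = {a: ⊤, b: ⊤, c: 0, d: ⊤, e: ⊤, f: ⊤}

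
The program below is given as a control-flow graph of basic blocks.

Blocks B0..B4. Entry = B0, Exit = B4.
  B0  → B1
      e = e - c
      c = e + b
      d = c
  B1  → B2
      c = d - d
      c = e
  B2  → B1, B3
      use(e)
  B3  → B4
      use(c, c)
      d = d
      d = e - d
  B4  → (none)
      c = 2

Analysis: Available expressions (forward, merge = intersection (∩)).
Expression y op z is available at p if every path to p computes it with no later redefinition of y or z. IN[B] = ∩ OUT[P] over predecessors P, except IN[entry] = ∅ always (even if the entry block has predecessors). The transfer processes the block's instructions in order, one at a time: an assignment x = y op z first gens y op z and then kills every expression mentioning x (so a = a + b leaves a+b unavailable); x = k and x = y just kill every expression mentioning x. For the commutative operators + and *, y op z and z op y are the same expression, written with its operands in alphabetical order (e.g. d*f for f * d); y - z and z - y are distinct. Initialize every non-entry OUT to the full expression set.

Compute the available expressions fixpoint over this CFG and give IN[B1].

Fixpoint table:
  B0:  IN={}  OUT={b+e}
  B1:  IN={b+e}  OUT={b+e, d-d}
  B2:  IN={b+e, d-d}  OUT={b+e, d-d}
  B3:  IN={b+e, d-d}  OUT={b+e}
  B4:  IN={b+e}  OUT={b+e}

Merge at B1: IN[B1] = OUT[B0] ∩ OUT[B2] = {b+e}

Answer: {b+e}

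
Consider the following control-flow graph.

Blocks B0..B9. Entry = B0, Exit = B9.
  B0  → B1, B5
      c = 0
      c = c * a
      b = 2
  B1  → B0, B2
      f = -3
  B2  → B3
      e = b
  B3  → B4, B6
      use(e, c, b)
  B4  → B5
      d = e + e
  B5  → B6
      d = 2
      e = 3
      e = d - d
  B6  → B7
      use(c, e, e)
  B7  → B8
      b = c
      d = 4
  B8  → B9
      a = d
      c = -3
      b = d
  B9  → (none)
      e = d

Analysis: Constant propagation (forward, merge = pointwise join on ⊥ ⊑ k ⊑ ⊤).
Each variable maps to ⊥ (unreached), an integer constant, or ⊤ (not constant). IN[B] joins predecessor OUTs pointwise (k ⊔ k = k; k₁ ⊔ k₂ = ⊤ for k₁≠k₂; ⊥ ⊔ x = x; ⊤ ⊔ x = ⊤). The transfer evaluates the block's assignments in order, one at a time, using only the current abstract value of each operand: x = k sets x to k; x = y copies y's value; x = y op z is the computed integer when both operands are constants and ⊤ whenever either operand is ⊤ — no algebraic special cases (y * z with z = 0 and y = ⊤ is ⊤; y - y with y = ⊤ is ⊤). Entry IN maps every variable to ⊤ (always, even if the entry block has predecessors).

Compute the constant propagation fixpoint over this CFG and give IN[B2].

Converged values:
  B0:  IN=(all ⊤)  OUT={b:2; rest ⊤}
  B1:  IN={b:2; rest ⊤}  OUT={b:2, f:-3; rest ⊤}
  B2:  IN={b:2, f:-3; rest ⊤}  OUT={b:2, e:2, f:-3; rest ⊤}
  B3:  IN={b:2, e:2, f:-3; rest ⊤}  OUT={b:2, e:2, f:-3; rest ⊤}
  B4:  IN={b:2, e:2, f:-3; rest ⊤}  OUT={b:2, d:4, e:2, f:-3; rest ⊤}
  B5:  IN={b:2; rest ⊤}  OUT={b:2, d:2, e:0; rest ⊤}
  B6:  IN={b:2; rest ⊤}  OUT={b:2; rest ⊤}
  B7:  IN={b:2; rest ⊤}  OUT={d:4; rest ⊤}
  B8:  IN={d:4; rest ⊤}  OUT={a:4, b:4, c:-3, d:4; rest ⊤}
  B9:  IN={a:4, b:4, c:-3, d:4; rest ⊤}  OUT={a:4, b:4, c:-3, d:4, e:4; rest ⊤}

Merge at B2: IN[B2] = OUT[B1] = {a: ⊤, b: 2, c: ⊤, d: ⊤, e: ⊤, f: -3}

Answer: {a: ⊤, b: 2, c: ⊤, d: ⊤, e: ⊤, f: -3}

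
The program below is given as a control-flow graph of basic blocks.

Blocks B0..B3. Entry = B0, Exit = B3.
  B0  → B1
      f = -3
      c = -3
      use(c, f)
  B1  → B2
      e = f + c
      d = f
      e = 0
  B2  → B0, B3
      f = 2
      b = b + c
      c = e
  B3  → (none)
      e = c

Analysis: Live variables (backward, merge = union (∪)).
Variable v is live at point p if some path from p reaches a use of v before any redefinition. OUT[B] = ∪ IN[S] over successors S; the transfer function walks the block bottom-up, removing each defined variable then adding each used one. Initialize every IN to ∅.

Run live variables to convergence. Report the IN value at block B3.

Answer: {c}

Working:
Per-block solution:
  B0: | IN={b} | OUT={b, c, f}
  B1: | IN={b, c, f} | OUT={b, c, e}
  B2: | IN={b, c, e} | OUT={b, c}
  B3: | IN={c} | OUT={}

B3 is the boundary node: OUT[B3] = {}
Applying B3's transfer function to that OUT value gives IN[B3] (row B3 above).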